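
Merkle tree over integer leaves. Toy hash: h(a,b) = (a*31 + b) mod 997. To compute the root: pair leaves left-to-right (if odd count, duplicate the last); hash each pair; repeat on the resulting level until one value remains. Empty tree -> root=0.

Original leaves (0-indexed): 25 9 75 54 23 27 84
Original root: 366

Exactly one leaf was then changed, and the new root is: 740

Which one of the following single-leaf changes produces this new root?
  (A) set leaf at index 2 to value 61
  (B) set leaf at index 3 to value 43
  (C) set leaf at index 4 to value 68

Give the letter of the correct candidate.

Original leaves: [25, 9, 75, 54, 23, 27, 84]
Target new root: 740
Try each candidate change and compute the resulting root:
Candidate A: set leaf[2] = 61 -> leaves = [25, 9, 61, 54, 23, 27, 84]
  L0: [25, 9, 61, 54, 23, 27, 84]
  L1: h(25,9)=(25*31+9)%997=784 h(61,54)=(61*31+54)%997=948 h(23,27)=(23*31+27)%997=740 h(84,84)=(84*31+84)%997=694 -> [784, 948, 740, 694]
  L2: h(784,948)=(784*31+948)%997=327 h(740,694)=(740*31+694)%997=703 -> [327, 703]
  L3: h(327,703)=(327*31+703)%997=870 -> [870]
  root = 870 != target 740
Candidate B: set leaf[3] = 43 -> leaves = [25, 9, 75, 43, 23, 27, 84]
  L0: [25, 9, 75, 43, 23, 27, 84]
  L1: h(25,9)=(25*31+9)%997=784 h(75,43)=(75*31+43)%997=374 h(23,27)=(23*31+27)%997=740 h(84,84)=(84*31+84)%997=694 -> [784, 374, 740, 694]
  L2: h(784,374)=(784*31+374)%997=750 h(740,694)=(740*31+694)%997=703 -> [750, 703]
  L3: h(750,703)=(750*31+703)%997=25 -> [25]
  root = 25 != target 740
Candidate C: set leaf[4] = 68 -> leaves = [25, 9, 75, 54, 68, 27, 84]
  L0: [25, 9, 75, 54, 68, 27, 84]
  L1: h(25,9)=(25*31+9)%997=784 h(75,54)=(75*31+54)%997=385 h(68,27)=(68*31+27)%997=141 h(84,84)=(84*31+84)%997=694 -> [784, 385, 141, 694]
  L2: h(784,385)=(784*31+385)%997=761 h(141,694)=(141*31+694)%997=80 -> [761, 80]
  L3: h(761,80)=(761*31+80)%997=740 -> [740]
  root = 740 == target 740  ** MATCH **
Candidate C produces the target root.

Answer: C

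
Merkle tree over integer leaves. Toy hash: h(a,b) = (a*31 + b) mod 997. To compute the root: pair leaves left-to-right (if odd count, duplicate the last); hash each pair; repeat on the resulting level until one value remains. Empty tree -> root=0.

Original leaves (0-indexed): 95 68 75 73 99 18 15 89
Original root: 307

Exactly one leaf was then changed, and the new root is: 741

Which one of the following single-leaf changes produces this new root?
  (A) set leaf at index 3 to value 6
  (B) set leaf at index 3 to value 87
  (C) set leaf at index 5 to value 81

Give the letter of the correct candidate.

Answer: B

Derivation:
Original leaves: [95, 68, 75, 73, 99, 18, 15, 89]
Target new root: 741
Try each candidate change and compute the resulting root:
Candidate A: set leaf[3] = 6 -> leaves = [95, 68, 75, 6, 99, 18, 15, 89]
  L0: [95, 68, 75, 6, 99, 18, 15, 89]
  L1: h(95,68)=(95*31+68)%997=22 h(75,6)=(75*31+6)%997=337 h(99,18)=(99*31+18)%997=96 h(15,89)=(15*31+89)%997=554 -> [22, 337, 96, 554]
  L2: h(22,337)=(22*31+337)%997=22 h(96,554)=(96*31+554)%997=539 -> [22, 539]
  L3: h(22,539)=(22*31+539)%997=224 -> [224]
  root = 224 != target 741
Candidate B: set leaf[3] = 87 -> leaves = [95, 68, 75, 87, 99, 18, 15, 89]
  L0: [95, 68, 75, 87, 99, 18, 15, 89]
  L1: h(95,68)=(95*31+68)%997=22 h(75,87)=(75*31+87)%997=418 h(99,18)=(99*31+18)%997=96 h(15,89)=(15*31+89)%997=554 -> [22, 418, 96, 554]
  L2: h(22,418)=(22*31+418)%997=103 h(96,554)=(96*31+554)%997=539 -> [103, 539]
  L3: h(103,539)=(103*31+539)%997=741 -> [741]
  root = 741 == target 741  ** MATCH **
Candidate C: set leaf[5] = 81 -> leaves = [95, 68, 75, 73, 99, 81, 15, 89]
  L0: [95, 68, 75, 73, 99, 81, 15, 89]
  L1: h(95,68)=(95*31+68)%997=22 h(75,73)=(75*31+73)%997=404 h(99,81)=(99*31+81)%997=159 h(15,89)=(15*31+89)%997=554 -> [22, 404, 159, 554]
  L2: h(22,404)=(22*31+404)%997=89 h(159,554)=(159*31+554)%997=498 -> [89, 498]
  L3: h(89,498)=(89*31+498)%997=266 -> [266]
  root = 266 != target 741
Candidate B produces the target root.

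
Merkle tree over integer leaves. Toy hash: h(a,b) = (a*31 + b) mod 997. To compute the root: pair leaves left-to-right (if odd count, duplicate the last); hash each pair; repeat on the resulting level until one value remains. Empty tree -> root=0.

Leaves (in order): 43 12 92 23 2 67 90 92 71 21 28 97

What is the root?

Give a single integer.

Answer: 433

Derivation:
L0: [43, 12, 92, 23, 2, 67, 90, 92, 71, 21, 28, 97]
L1: h(43,12)=(43*31+12)%997=348 h(92,23)=(92*31+23)%997=881 h(2,67)=(2*31+67)%997=129 h(90,92)=(90*31+92)%997=888 h(71,21)=(71*31+21)%997=228 h(28,97)=(28*31+97)%997=965 -> [348, 881, 129, 888, 228, 965]
L2: h(348,881)=(348*31+881)%997=702 h(129,888)=(129*31+888)%997=899 h(228,965)=(228*31+965)%997=57 -> [702, 899, 57]
L3: h(702,899)=(702*31+899)%997=727 h(57,57)=(57*31+57)%997=827 -> [727, 827]
L4: h(727,827)=(727*31+827)%997=433 -> [433]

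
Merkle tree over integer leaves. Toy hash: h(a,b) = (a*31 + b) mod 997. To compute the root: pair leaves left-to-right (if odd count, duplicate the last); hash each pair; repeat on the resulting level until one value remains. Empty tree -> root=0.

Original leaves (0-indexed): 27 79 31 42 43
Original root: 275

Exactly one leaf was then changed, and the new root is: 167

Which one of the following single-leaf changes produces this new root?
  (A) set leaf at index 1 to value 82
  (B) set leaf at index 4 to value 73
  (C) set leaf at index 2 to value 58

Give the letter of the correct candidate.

Answer: A

Derivation:
Original leaves: [27, 79, 31, 42, 43]
Target new root: 167
Try each candidate change and compute the resulting root:
Candidate A: set leaf[1] = 82 -> leaves = [27, 82, 31, 42, 43]
  L0: [27, 82, 31, 42, 43]
  L1: h(27,82)=(27*31+82)%997=919 h(31,42)=(31*31+42)%997=6 h(43,43)=(43*31+43)%997=379 -> [919, 6, 379]
  L2: h(919,6)=(919*31+6)%997=579 h(379,379)=(379*31+379)%997=164 -> [579, 164]
  L3: h(579,164)=(579*31+164)%997=167 -> [167]
  root = 167 == target 167  ** MATCH **
Candidate B: set leaf[4] = 73 -> leaves = [27, 79, 31, 42, 73]
  L0: [27, 79, 31, 42, 73]
  L1: h(27,79)=(27*31+79)%997=916 h(31,42)=(31*31+42)%997=6 h(73,73)=(73*31+73)%997=342 -> [916, 6, 342]
  L2: h(916,6)=(916*31+6)%997=486 h(342,342)=(342*31+342)%997=974 -> [486, 974]
  L3: h(486,974)=(486*31+974)%997=88 -> [88]
  root = 88 != target 167
Candidate C: set leaf[2] = 58 -> leaves = [27, 79, 58, 42, 43]
  L0: [27, 79, 58, 42, 43]
  L1: h(27,79)=(27*31+79)%997=916 h(58,42)=(58*31+42)%997=843 h(43,43)=(43*31+43)%997=379 -> [916, 843, 379]
  L2: h(916,843)=(916*31+843)%997=326 h(379,379)=(379*31+379)%997=164 -> [326, 164]
  L3: h(326,164)=(326*31+164)%997=300 -> [300]
  root = 300 != target 167
Candidate A produces the target root.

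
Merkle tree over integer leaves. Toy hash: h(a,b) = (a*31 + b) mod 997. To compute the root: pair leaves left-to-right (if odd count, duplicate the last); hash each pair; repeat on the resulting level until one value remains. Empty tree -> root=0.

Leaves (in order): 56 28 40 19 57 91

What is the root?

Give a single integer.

Answer: 86

Derivation:
L0: [56, 28, 40, 19, 57, 91]
L1: h(56,28)=(56*31+28)%997=767 h(40,19)=(40*31+19)%997=262 h(57,91)=(57*31+91)%997=861 -> [767, 262, 861]
L2: h(767,262)=(767*31+262)%997=111 h(861,861)=(861*31+861)%997=633 -> [111, 633]
L3: h(111,633)=(111*31+633)%997=86 -> [86]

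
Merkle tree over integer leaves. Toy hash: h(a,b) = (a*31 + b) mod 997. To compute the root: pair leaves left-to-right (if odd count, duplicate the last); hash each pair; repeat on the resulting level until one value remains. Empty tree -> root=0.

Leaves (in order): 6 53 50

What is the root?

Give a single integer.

Answer: 36

Derivation:
L0: [6, 53, 50]
L1: h(6,53)=(6*31+53)%997=239 h(50,50)=(50*31+50)%997=603 -> [239, 603]
L2: h(239,603)=(239*31+603)%997=36 -> [36]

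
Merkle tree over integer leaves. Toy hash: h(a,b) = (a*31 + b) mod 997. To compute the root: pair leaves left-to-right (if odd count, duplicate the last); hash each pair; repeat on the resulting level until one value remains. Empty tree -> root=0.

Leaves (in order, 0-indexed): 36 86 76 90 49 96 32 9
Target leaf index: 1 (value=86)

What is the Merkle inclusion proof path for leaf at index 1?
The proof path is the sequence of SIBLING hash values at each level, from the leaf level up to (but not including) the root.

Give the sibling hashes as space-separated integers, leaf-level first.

L0 (leaves): [36, 86, 76, 90, 49, 96, 32, 9], target index=1
L1: h(36,86)=(36*31+86)%997=205 [pair 0] h(76,90)=(76*31+90)%997=452 [pair 1] h(49,96)=(49*31+96)%997=618 [pair 2] h(32,9)=(32*31+9)%997=4 [pair 3] -> [205, 452, 618, 4]
  Sibling for proof at L0: 36
L2: h(205,452)=(205*31+452)%997=825 [pair 0] h(618,4)=(618*31+4)%997=219 [pair 1] -> [825, 219]
  Sibling for proof at L1: 452
L3: h(825,219)=(825*31+219)%997=869 [pair 0] -> [869]
  Sibling for proof at L2: 219
Root: 869
Proof path (sibling hashes from leaf to root): [36, 452, 219]

Answer: 36 452 219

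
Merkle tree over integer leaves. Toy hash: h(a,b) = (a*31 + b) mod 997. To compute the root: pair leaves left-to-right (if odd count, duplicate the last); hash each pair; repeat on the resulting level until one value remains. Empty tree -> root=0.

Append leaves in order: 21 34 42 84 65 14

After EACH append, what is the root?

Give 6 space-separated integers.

After append 21 (leaves=[21]):
  L0: [21]
  root=21
After append 34 (leaves=[21, 34]):
  L0: [21, 34]
  L1: h(21,34)=(21*31+34)%997=685 -> [685]
  root=685
After append 42 (leaves=[21, 34, 42]):
  L0: [21, 34, 42]
  L1: h(21,34)=(21*31+34)%997=685 h(42,42)=(42*31+42)%997=347 -> [685, 347]
  L2: h(685,347)=(685*31+347)%997=645 -> [645]
  root=645
After append 84 (leaves=[21, 34, 42, 84]):
  L0: [21, 34, 42, 84]
  L1: h(21,34)=(21*31+34)%997=685 h(42,84)=(42*31+84)%997=389 -> [685, 389]
  L2: h(685,389)=(685*31+389)%997=687 -> [687]
  root=687
After append 65 (leaves=[21, 34, 42, 84, 65]):
  L0: [21, 34, 42, 84, 65]
  L1: h(21,34)=(21*31+34)%997=685 h(42,84)=(42*31+84)%997=389 h(65,65)=(65*31+65)%997=86 -> [685, 389, 86]
  L2: h(685,389)=(685*31+389)%997=687 h(86,86)=(86*31+86)%997=758 -> [687, 758]
  L3: h(687,758)=(687*31+758)%997=121 -> [121]
  root=121
After append 14 (leaves=[21, 34, 42, 84, 65, 14]):
  L0: [21, 34, 42, 84, 65, 14]
  L1: h(21,34)=(21*31+34)%997=685 h(42,84)=(42*31+84)%997=389 h(65,14)=(65*31+14)%997=35 -> [685, 389, 35]
  L2: h(685,389)=(685*31+389)%997=687 h(35,35)=(35*31+35)%997=123 -> [687, 123]
  L3: h(687,123)=(687*31+123)%997=483 -> [483]
  root=483

Answer: 21 685 645 687 121 483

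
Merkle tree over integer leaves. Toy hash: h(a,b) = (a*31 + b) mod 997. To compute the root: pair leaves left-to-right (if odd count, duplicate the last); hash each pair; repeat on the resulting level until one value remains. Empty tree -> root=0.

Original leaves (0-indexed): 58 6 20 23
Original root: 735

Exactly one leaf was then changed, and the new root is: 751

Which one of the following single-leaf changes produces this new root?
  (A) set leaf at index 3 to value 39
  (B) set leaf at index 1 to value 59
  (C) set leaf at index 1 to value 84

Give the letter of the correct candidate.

Original leaves: [58, 6, 20, 23]
Target new root: 751
Try each candidate change and compute the resulting root:
Candidate A: set leaf[3] = 39 -> leaves = [58, 6, 20, 39]
  L0: [58, 6, 20, 39]
  L1: h(58,6)=(58*31+6)%997=807 h(20,39)=(20*31+39)%997=659 -> [807, 659]
  L2: h(807,659)=(807*31+659)%997=751 -> [751]
  root = 751 == target 751  ** MATCH **
Candidate B: set leaf[1] = 59 -> leaves = [58, 59, 20, 23]
  L0: [58, 59, 20, 23]
  L1: h(58,59)=(58*31+59)%997=860 h(20,23)=(20*31+23)%997=643 -> [860, 643]
  L2: h(860,643)=(860*31+643)%997=384 -> [384]
  root = 384 != target 751
Candidate C: set leaf[1] = 84 -> leaves = [58, 84, 20, 23]
  L0: [58, 84, 20, 23]
  L1: h(58,84)=(58*31+84)%997=885 h(20,23)=(20*31+23)%997=643 -> [885, 643]
  L2: h(885,643)=(885*31+643)%997=162 -> [162]
  root = 162 != target 751
Candidate A produces the target root.

Answer: A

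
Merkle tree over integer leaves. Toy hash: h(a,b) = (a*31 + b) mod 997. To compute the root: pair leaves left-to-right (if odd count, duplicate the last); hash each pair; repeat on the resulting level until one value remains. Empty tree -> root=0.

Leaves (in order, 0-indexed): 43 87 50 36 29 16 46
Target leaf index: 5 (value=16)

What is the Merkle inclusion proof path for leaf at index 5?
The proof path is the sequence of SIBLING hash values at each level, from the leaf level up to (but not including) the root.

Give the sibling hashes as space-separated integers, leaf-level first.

Answer: 29 475 741

Derivation:
L0 (leaves): [43, 87, 50, 36, 29, 16, 46], target index=5
L1: h(43,87)=(43*31+87)%997=423 [pair 0] h(50,36)=(50*31+36)%997=589 [pair 1] h(29,16)=(29*31+16)%997=915 [pair 2] h(46,46)=(46*31+46)%997=475 [pair 3] -> [423, 589, 915, 475]
  Sibling for proof at L0: 29
L2: h(423,589)=(423*31+589)%997=741 [pair 0] h(915,475)=(915*31+475)%997=924 [pair 1] -> [741, 924]
  Sibling for proof at L1: 475
L3: h(741,924)=(741*31+924)%997=964 [pair 0] -> [964]
  Sibling for proof at L2: 741
Root: 964
Proof path (sibling hashes from leaf to root): [29, 475, 741]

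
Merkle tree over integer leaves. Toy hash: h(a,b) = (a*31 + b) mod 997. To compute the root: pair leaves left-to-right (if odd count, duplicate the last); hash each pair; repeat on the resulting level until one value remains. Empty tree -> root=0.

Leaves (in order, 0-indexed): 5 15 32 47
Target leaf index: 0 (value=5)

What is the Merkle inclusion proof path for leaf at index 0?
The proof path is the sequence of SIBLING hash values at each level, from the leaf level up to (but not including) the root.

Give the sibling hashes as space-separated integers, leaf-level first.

L0 (leaves): [5, 15, 32, 47], target index=0
L1: h(5,15)=(5*31+15)%997=170 [pair 0] h(32,47)=(32*31+47)%997=42 [pair 1] -> [170, 42]
  Sibling for proof at L0: 15
L2: h(170,42)=(170*31+42)%997=327 [pair 0] -> [327]
  Sibling for proof at L1: 42
Root: 327
Proof path (sibling hashes from leaf to root): [15, 42]

Answer: 15 42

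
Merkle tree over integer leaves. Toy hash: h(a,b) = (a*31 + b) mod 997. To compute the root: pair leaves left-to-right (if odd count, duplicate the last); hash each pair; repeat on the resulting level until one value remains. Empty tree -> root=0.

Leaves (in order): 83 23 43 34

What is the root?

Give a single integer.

L0: [83, 23, 43, 34]
L1: h(83,23)=(83*31+23)%997=602 h(43,34)=(43*31+34)%997=370 -> [602, 370]
L2: h(602,370)=(602*31+370)%997=89 -> [89]

Answer: 89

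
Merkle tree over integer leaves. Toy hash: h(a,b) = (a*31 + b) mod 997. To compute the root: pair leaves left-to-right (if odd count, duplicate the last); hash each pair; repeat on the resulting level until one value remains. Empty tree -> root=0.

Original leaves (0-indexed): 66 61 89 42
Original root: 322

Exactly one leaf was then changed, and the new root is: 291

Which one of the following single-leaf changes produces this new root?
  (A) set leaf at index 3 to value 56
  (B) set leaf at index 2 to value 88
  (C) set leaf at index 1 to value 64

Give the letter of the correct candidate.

Original leaves: [66, 61, 89, 42]
Target new root: 291
Try each candidate change and compute the resulting root:
Candidate A: set leaf[3] = 56 -> leaves = [66, 61, 89, 56]
  L0: [66, 61, 89, 56]
  L1: h(66,61)=(66*31+61)%997=113 h(89,56)=(89*31+56)%997=821 -> [113, 821]
  L2: h(113,821)=(113*31+821)%997=336 -> [336]
  root = 336 != target 291
Candidate B: set leaf[2] = 88 -> leaves = [66, 61, 88, 42]
  L0: [66, 61, 88, 42]
  L1: h(66,61)=(66*31+61)%997=113 h(88,42)=(88*31+42)%997=776 -> [113, 776]
  L2: h(113,776)=(113*31+776)%997=291 -> [291]
  root = 291 == target 291  ** MATCH **
Candidate C: set leaf[1] = 64 -> leaves = [66, 64, 89, 42]
  L0: [66, 64, 89, 42]
  L1: h(66,64)=(66*31+64)%997=116 h(89,42)=(89*31+42)%997=807 -> [116, 807]
  L2: h(116,807)=(116*31+807)%997=415 -> [415]
  root = 415 != target 291
Candidate B produces the target root.

Answer: B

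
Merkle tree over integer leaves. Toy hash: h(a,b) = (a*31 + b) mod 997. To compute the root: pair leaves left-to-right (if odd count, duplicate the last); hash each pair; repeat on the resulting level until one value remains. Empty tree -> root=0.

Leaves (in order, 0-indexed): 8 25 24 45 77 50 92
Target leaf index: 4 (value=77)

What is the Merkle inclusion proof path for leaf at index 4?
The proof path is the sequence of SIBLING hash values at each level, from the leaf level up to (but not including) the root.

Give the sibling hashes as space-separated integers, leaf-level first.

Answer: 50 950 279

Derivation:
L0 (leaves): [8, 25, 24, 45, 77, 50, 92], target index=4
L1: h(8,25)=(8*31+25)%997=273 [pair 0] h(24,45)=(24*31+45)%997=789 [pair 1] h(77,50)=(77*31+50)%997=443 [pair 2] h(92,92)=(92*31+92)%997=950 [pair 3] -> [273, 789, 443, 950]
  Sibling for proof at L0: 50
L2: h(273,789)=(273*31+789)%997=279 [pair 0] h(443,950)=(443*31+950)%997=725 [pair 1] -> [279, 725]
  Sibling for proof at L1: 950
L3: h(279,725)=(279*31+725)%997=401 [pair 0] -> [401]
  Sibling for proof at L2: 279
Root: 401
Proof path (sibling hashes from leaf to root): [50, 950, 279]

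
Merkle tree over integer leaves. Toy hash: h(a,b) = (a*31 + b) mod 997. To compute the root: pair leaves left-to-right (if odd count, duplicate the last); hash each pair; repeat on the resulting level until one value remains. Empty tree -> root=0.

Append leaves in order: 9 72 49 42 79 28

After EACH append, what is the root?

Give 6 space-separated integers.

After append 9 (leaves=[9]):
  L0: [9]
  root=9
After append 72 (leaves=[9, 72]):
  L0: [9, 72]
  L1: h(9,72)=(9*31+72)%997=351 -> [351]
  root=351
After append 49 (leaves=[9, 72, 49]):
  L0: [9, 72, 49]
  L1: h(9,72)=(9*31+72)%997=351 h(49,49)=(49*31+49)%997=571 -> [351, 571]
  L2: h(351,571)=(351*31+571)%997=485 -> [485]
  root=485
After append 42 (leaves=[9, 72, 49, 42]):
  L0: [9, 72, 49, 42]
  L1: h(9,72)=(9*31+72)%997=351 h(49,42)=(49*31+42)%997=564 -> [351, 564]
  L2: h(351,564)=(351*31+564)%997=478 -> [478]
  root=478
After append 79 (leaves=[9, 72, 49, 42, 79]):
  L0: [9, 72, 49, 42, 79]
  L1: h(9,72)=(9*31+72)%997=351 h(49,42)=(49*31+42)%997=564 h(79,79)=(79*31+79)%997=534 -> [351, 564, 534]
  L2: h(351,564)=(351*31+564)%997=478 h(534,534)=(534*31+534)%997=139 -> [478, 139]
  L3: h(478,139)=(478*31+139)%997=2 -> [2]
  root=2
After append 28 (leaves=[9, 72, 49, 42, 79, 28]):
  L0: [9, 72, 49, 42, 79, 28]
  L1: h(9,72)=(9*31+72)%997=351 h(49,42)=(49*31+42)%997=564 h(79,28)=(79*31+28)%997=483 -> [351, 564, 483]
  L2: h(351,564)=(351*31+564)%997=478 h(483,483)=(483*31+483)%997=501 -> [478, 501]
  L3: h(478,501)=(478*31+501)%997=364 -> [364]
  root=364

Answer: 9 351 485 478 2 364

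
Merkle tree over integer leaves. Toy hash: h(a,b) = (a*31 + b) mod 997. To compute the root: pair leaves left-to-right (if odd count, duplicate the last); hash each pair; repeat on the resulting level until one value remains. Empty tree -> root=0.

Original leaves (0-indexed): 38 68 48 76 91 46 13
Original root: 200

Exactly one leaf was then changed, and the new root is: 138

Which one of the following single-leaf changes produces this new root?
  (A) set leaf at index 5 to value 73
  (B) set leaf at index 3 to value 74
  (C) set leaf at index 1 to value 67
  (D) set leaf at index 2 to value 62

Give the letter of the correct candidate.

Original leaves: [38, 68, 48, 76, 91, 46, 13]
Target new root: 138
Try each candidate change and compute the resulting root:
Candidate A: set leaf[5] = 73 -> leaves = [38, 68, 48, 76, 91, 73, 13]
  L0: [38, 68, 48, 76, 91, 73, 13]
  L1: h(38,68)=(38*31+68)%997=249 h(48,76)=(48*31+76)%997=567 h(91,73)=(91*31+73)%997=900 h(13,13)=(13*31+13)%997=416 -> [249, 567, 900, 416]
  L2: h(249,567)=(249*31+567)%997=310 h(900,416)=(900*31+416)%997=400 -> [310, 400]
  L3: h(310,400)=(310*31+400)%997=40 -> [40]
  root = 40 != target 138
Candidate B: set leaf[3] = 74 -> leaves = [38, 68, 48, 74, 91, 46, 13]
  L0: [38, 68, 48, 74, 91, 46, 13]
  L1: h(38,68)=(38*31+68)%997=249 h(48,74)=(48*31+74)%997=565 h(91,46)=(91*31+46)%997=873 h(13,13)=(13*31+13)%997=416 -> [249, 565, 873, 416]
  L2: h(249,565)=(249*31+565)%997=308 h(873,416)=(873*31+416)%997=560 -> [308, 560]
  L3: h(308,560)=(308*31+560)%997=138 -> [138]
  root = 138 == target 138  ** MATCH **
Candidate C: set leaf[1] = 67 -> leaves = [38, 67, 48, 76, 91, 46, 13]
  L0: [38, 67, 48, 76, 91, 46, 13]
  L1: h(38,67)=(38*31+67)%997=248 h(48,76)=(48*31+76)%997=567 h(91,46)=(91*31+46)%997=873 h(13,13)=(13*31+13)%997=416 -> [248, 567, 873, 416]
  L2: h(248,567)=(248*31+567)%997=279 h(873,416)=(873*31+416)%997=560 -> [279, 560]
  L3: h(279,560)=(279*31+560)%997=236 -> [236]
  root = 236 != target 138
Candidate D: set leaf[2] = 62 -> leaves = [38, 68, 62, 76, 91, 46, 13]
  L0: [38, 68, 62, 76, 91, 46, 13]
  L1: h(38,68)=(38*31+68)%997=249 h(62,76)=(62*31+76)%997=4 h(91,46)=(91*31+46)%997=873 h(13,13)=(13*31+13)%997=416 -> [249, 4, 873, 416]
  L2: h(249,4)=(249*31+4)%997=744 h(873,416)=(873*31+416)%997=560 -> [744, 560]
  L3: h(744,560)=(744*31+560)%997=693 -> [693]
  root = 693 != target 138
Candidate B produces the target root.

Answer: B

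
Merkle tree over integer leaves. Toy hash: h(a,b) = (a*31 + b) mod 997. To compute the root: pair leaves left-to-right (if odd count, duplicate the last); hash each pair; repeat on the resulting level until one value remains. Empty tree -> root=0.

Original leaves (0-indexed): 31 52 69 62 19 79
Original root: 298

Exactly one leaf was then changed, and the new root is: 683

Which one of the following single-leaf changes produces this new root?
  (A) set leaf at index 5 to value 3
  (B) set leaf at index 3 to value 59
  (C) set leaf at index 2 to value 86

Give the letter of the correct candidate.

Answer: C

Derivation:
Original leaves: [31, 52, 69, 62, 19, 79]
Target new root: 683
Try each candidate change and compute the resulting root:
Candidate A: set leaf[5] = 3 -> leaves = [31, 52, 69, 62, 19, 3]
  L0: [31, 52, 69, 62, 19, 3]
  L1: h(31,52)=(31*31+52)%997=16 h(69,62)=(69*31+62)%997=207 h(19,3)=(19*31+3)%997=592 -> [16, 207, 592]
  L2: h(16,207)=(16*31+207)%997=703 h(592,592)=(592*31+592)%997=1 -> [703, 1]
  L3: h(703,1)=(703*31+1)%997=857 -> [857]
  root = 857 != target 683
Candidate B: set leaf[3] = 59 -> leaves = [31, 52, 69, 59, 19, 79]
  L0: [31, 52, 69, 59, 19, 79]
  L1: h(31,52)=(31*31+52)%997=16 h(69,59)=(69*31+59)%997=204 h(19,79)=(19*31+79)%997=668 -> [16, 204, 668]
  L2: h(16,204)=(16*31+204)%997=700 h(668,668)=(668*31+668)%997=439 -> [700, 439]
  L3: h(700,439)=(700*31+439)%997=205 -> [205]
  root = 205 != target 683
Candidate C: set leaf[2] = 86 -> leaves = [31, 52, 86, 62, 19, 79]
  L0: [31, 52, 86, 62, 19, 79]
  L1: h(31,52)=(31*31+52)%997=16 h(86,62)=(86*31+62)%997=734 h(19,79)=(19*31+79)%997=668 -> [16, 734, 668]
  L2: h(16,734)=(16*31+734)%997=233 h(668,668)=(668*31+668)%997=439 -> [233, 439]
  L3: h(233,439)=(233*31+439)%997=683 -> [683]
  root = 683 == target 683  ** MATCH **
Candidate C produces the target root.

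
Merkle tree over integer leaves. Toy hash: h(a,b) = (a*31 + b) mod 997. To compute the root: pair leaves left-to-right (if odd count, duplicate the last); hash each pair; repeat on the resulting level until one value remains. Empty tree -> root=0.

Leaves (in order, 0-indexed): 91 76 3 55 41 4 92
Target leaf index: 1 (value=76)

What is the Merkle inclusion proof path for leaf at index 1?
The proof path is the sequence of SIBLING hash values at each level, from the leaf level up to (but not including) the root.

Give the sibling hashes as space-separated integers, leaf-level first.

L0 (leaves): [91, 76, 3, 55, 41, 4, 92], target index=1
L1: h(91,76)=(91*31+76)%997=903 [pair 0] h(3,55)=(3*31+55)%997=148 [pair 1] h(41,4)=(41*31+4)%997=278 [pair 2] h(92,92)=(92*31+92)%997=950 [pair 3] -> [903, 148, 278, 950]
  Sibling for proof at L0: 91
L2: h(903,148)=(903*31+148)%997=225 [pair 0] h(278,950)=(278*31+950)%997=595 [pair 1] -> [225, 595]
  Sibling for proof at L1: 148
L3: h(225,595)=(225*31+595)%997=591 [pair 0] -> [591]
  Sibling for proof at L2: 595
Root: 591
Proof path (sibling hashes from leaf to root): [91, 148, 595]

Answer: 91 148 595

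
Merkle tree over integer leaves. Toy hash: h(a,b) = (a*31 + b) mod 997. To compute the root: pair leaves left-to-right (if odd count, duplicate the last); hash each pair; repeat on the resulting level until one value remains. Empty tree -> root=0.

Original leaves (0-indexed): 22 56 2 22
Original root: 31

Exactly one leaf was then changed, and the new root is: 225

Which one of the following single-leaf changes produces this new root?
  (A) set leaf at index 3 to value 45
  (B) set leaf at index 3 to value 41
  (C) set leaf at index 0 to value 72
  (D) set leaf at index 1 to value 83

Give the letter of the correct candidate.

Answer: C

Derivation:
Original leaves: [22, 56, 2, 22]
Target new root: 225
Try each candidate change and compute the resulting root:
Candidate A: set leaf[3] = 45 -> leaves = [22, 56, 2, 45]
  L0: [22, 56, 2, 45]
  L1: h(22,56)=(22*31+56)%997=738 h(2,45)=(2*31+45)%997=107 -> [738, 107]
  L2: h(738,107)=(738*31+107)%997=54 -> [54]
  root = 54 != target 225
Candidate B: set leaf[3] = 41 -> leaves = [22, 56, 2, 41]
  L0: [22, 56, 2, 41]
  L1: h(22,56)=(22*31+56)%997=738 h(2,41)=(2*31+41)%997=103 -> [738, 103]
  L2: h(738,103)=(738*31+103)%997=50 -> [50]
  root = 50 != target 225
Candidate C: set leaf[0] = 72 -> leaves = [72, 56, 2, 22]
  L0: [72, 56, 2, 22]
  L1: h(72,56)=(72*31+56)%997=294 h(2,22)=(2*31+22)%997=84 -> [294, 84]
  L2: h(294,84)=(294*31+84)%997=225 -> [225]
  root = 225 == target 225  ** MATCH **
Candidate D: set leaf[1] = 83 -> leaves = [22, 83, 2, 22]
  L0: [22, 83, 2, 22]
  L1: h(22,83)=(22*31+83)%997=765 h(2,22)=(2*31+22)%997=84 -> [765, 84]
  L2: h(765,84)=(765*31+84)%997=868 -> [868]
  root = 868 != target 225
Candidate C produces the target root.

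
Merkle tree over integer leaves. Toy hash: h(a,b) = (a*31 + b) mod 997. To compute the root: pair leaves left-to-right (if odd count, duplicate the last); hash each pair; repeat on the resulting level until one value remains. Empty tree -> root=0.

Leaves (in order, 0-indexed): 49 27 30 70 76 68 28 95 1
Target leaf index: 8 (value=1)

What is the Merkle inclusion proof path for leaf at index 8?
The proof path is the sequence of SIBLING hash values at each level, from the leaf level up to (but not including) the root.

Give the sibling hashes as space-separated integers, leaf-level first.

L0 (leaves): [49, 27, 30, 70, 76, 68, 28, 95, 1], target index=8
L1: h(49,27)=(49*31+27)%997=549 [pair 0] h(30,70)=(30*31+70)%997=3 [pair 1] h(76,68)=(76*31+68)%997=430 [pair 2] h(28,95)=(28*31+95)%997=963 [pair 3] h(1,1)=(1*31+1)%997=32 [pair 4] -> [549, 3, 430, 963, 32]
  Sibling for proof at L0: 1
L2: h(549,3)=(549*31+3)%997=73 [pair 0] h(430,963)=(430*31+963)%997=335 [pair 1] h(32,32)=(32*31+32)%997=27 [pair 2] -> [73, 335, 27]
  Sibling for proof at L1: 32
L3: h(73,335)=(73*31+335)%997=604 [pair 0] h(27,27)=(27*31+27)%997=864 [pair 1] -> [604, 864]
  Sibling for proof at L2: 27
L4: h(604,864)=(604*31+864)%997=645 [pair 0] -> [645]
  Sibling for proof at L3: 604
Root: 645
Proof path (sibling hashes from leaf to root): [1, 32, 27, 604]

Answer: 1 32 27 604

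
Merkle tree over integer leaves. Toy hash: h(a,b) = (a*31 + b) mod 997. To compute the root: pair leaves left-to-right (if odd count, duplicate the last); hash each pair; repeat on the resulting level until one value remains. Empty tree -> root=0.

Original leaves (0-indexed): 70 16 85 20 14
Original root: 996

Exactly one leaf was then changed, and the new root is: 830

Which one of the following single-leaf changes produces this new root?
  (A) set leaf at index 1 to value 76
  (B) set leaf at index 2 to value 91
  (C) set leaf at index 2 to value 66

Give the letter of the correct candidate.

Original leaves: [70, 16, 85, 20, 14]
Target new root: 830
Try each candidate change and compute the resulting root:
Candidate A: set leaf[1] = 76 -> leaves = [70, 76, 85, 20, 14]
  L0: [70, 76, 85, 20, 14]
  L1: h(70,76)=(70*31+76)%997=252 h(85,20)=(85*31+20)%997=661 h(14,14)=(14*31+14)%997=448 -> [252, 661, 448]
  L2: h(252,661)=(252*31+661)%997=497 h(448,448)=(448*31+448)%997=378 -> [497, 378]
  L3: h(497,378)=(497*31+378)%997=830 -> [830]
  root = 830 == target 830  ** MATCH **
Candidate B: set leaf[2] = 91 -> leaves = [70, 16, 91, 20, 14]
  L0: [70, 16, 91, 20, 14]
  L1: h(70,16)=(70*31+16)%997=192 h(91,20)=(91*31+20)%997=847 h(14,14)=(14*31+14)%997=448 -> [192, 847, 448]
  L2: h(192,847)=(192*31+847)%997=817 h(448,448)=(448*31+448)%997=378 -> [817, 378]
  L3: h(817,378)=(817*31+378)%997=780 -> [780]
  root = 780 != target 830
Candidate C: set leaf[2] = 66 -> leaves = [70, 16, 66, 20, 14]
  L0: [70, 16, 66, 20, 14]
  L1: h(70,16)=(70*31+16)%997=192 h(66,20)=(66*31+20)%997=72 h(14,14)=(14*31+14)%997=448 -> [192, 72, 448]
  L2: h(192,72)=(192*31+72)%997=42 h(448,448)=(448*31+448)%997=378 -> [42, 378]
  L3: h(42,378)=(42*31+378)%997=683 -> [683]
  root = 683 != target 830
Candidate A produces the target root.

Answer: A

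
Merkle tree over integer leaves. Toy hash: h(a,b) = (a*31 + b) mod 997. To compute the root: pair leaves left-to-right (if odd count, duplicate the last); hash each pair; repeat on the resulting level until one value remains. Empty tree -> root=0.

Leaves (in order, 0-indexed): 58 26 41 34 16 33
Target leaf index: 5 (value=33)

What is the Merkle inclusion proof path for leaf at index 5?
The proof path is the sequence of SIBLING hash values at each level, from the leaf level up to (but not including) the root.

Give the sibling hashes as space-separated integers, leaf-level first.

L0 (leaves): [58, 26, 41, 34, 16, 33], target index=5
L1: h(58,26)=(58*31+26)%997=827 [pair 0] h(41,34)=(41*31+34)%997=308 [pair 1] h(16,33)=(16*31+33)%997=529 [pair 2] -> [827, 308, 529]
  Sibling for proof at L0: 16
L2: h(827,308)=(827*31+308)%997=23 [pair 0] h(529,529)=(529*31+529)%997=976 [pair 1] -> [23, 976]
  Sibling for proof at L1: 529
L3: h(23,976)=(23*31+976)%997=692 [pair 0] -> [692]
  Sibling for proof at L2: 23
Root: 692
Proof path (sibling hashes from leaf to root): [16, 529, 23]

Answer: 16 529 23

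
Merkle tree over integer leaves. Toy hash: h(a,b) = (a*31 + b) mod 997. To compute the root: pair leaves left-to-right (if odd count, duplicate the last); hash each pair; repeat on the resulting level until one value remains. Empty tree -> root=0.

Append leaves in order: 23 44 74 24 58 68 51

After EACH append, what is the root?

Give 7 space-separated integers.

Answer: 23 757 910 860 310 630 396

Derivation:
After append 23 (leaves=[23]):
  L0: [23]
  root=23
After append 44 (leaves=[23, 44]):
  L0: [23, 44]
  L1: h(23,44)=(23*31+44)%997=757 -> [757]
  root=757
After append 74 (leaves=[23, 44, 74]):
  L0: [23, 44, 74]
  L1: h(23,44)=(23*31+44)%997=757 h(74,74)=(74*31+74)%997=374 -> [757, 374]
  L2: h(757,374)=(757*31+374)%997=910 -> [910]
  root=910
After append 24 (leaves=[23, 44, 74, 24]):
  L0: [23, 44, 74, 24]
  L1: h(23,44)=(23*31+44)%997=757 h(74,24)=(74*31+24)%997=324 -> [757, 324]
  L2: h(757,324)=(757*31+324)%997=860 -> [860]
  root=860
After append 58 (leaves=[23, 44, 74, 24, 58]):
  L0: [23, 44, 74, 24, 58]
  L1: h(23,44)=(23*31+44)%997=757 h(74,24)=(74*31+24)%997=324 h(58,58)=(58*31+58)%997=859 -> [757, 324, 859]
  L2: h(757,324)=(757*31+324)%997=860 h(859,859)=(859*31+859)%997=569 -> [860, 569]
  L3: h(860,569)=(860*31+569)%997=310 -> [310]
  root=310
After append 68 (leaves=[23, 44, 74, 24, 58, 68]):
  L0: [23, 44, 74, 24, 58, 68]
  L1: h(23,44)=(23*31+44)%997=757 h(74,24)=(74*31+24)%997=324 h(58,68)=(58*31+68)%997=869 -> [757, 324, 869]
  L2: h(757,324)=(757*31+324)%997=860 h(869,869)=(869*31+869)%997=889 -> [860, 889]
  L3: h(860,889)=(860*31+889)%997=630 -> [630]
  root=630
After append 51 (leaves=[23, 44, 74, 24, 58, 68, 51]):
  L0: [23, 44, 74, 24, 58, 68, 51]
  L1: h(23,44)=(23*31+44)%997=757 h(74,24)=(74*31+24)%997=324 h(58,68)=(58*31+68)%997=869 h(51,51)=(51*31+51)%997=635 -> [757, 324, 869, 635]
  L2: h(757,324)=(757*31+324)%997=860 h(869,635)=(869*31+635)%997=655 -> [860, 655]
  L3: h(860,655)=(860*31+655)%997=396 -> [396]
  root=396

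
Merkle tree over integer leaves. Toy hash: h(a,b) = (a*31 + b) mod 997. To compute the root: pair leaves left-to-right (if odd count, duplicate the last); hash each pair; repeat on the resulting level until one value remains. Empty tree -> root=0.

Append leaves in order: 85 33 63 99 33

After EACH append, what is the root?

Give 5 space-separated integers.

After append 85 (leaves=[85]):
  L0: [85]
  root=85
After append 33 (leaves=[85, 33]):
  L0: [85, 33]
  L1: h(85,33)=(85*31+33)%997=674 -> [674]
  root=674
After append 63 (leaves=[85, 33, 63]):
  L0: [85, 33, 63]
  L1: h(85,33)=(85*31+33)%997=674 h(63,63)=(63*31+63)%997=22 -> [674, 22]
  L2: h(674,22)=(674*31+22)%997=976 -> [976]
  root=976
After append 99 (leaves=[85, 33, 63, 99]):
  L0: [85, 33, 63, 99]
  L1: h(85,33)=(85*31+33)%997=674 h(63,99)=(63*31+99)%997=58 -> [674, 58]
  L2: h(674,58)=(674*31+58)%997=15 -> [15]
  root=15
After append 33 (leaves=[85, 33, 63, 99, 33]):
  L0: [85, 33, 63, 99, 33]
  L1: h(85,33)=(85*31+33)%997=674 h(63,99)=(63*31+99)%997=58 h(33,33)=(33*31+33)%997=59 -> [674, 58, 59]
  L2: h(674,58)=(674*31+58)%997=15 h(59,59)=(59*31+59)%997=891 -> [15, 891]
  L3: h(15,891)=(15*31+891)%997=359 -> [359]
  root=359

Answer: 85 674 976 15 359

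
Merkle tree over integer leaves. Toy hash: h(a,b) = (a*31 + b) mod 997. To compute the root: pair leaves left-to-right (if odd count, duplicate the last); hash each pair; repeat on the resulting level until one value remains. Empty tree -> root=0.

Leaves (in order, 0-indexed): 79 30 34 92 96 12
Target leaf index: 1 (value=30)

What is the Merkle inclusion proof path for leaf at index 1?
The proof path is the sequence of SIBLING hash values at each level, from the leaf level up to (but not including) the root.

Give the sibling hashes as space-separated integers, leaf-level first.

Answer: 79 149 901

Derivation:
L0 (leaves): [79, 30, 34, 92, 96, 12], target index=1
L1: h(79,30)=(79*31+30)%997=485 [pair 0] h(34,92)=(34*31+92)%997=149 [pair 1] h(96,12)=(96*31+12)%997=994 [pair 2] -> [485, 149, 994]
  Sibling for proof at L0: 79
L2: h(485,149)=(485*31+149)%997=229 [pair 0] h(994,994)=(994*31+994)%997=901 [pair 1] -> [229, 901]
  Sibling for proof at L1: 149
L3: h(229,901)=(229*31+901)%997=24 [pair 0] -> [24]
  Sibling for proof at L2: 901
Root: 24
Proof path (sibling hashes from leaf to root): [79, 149, 901]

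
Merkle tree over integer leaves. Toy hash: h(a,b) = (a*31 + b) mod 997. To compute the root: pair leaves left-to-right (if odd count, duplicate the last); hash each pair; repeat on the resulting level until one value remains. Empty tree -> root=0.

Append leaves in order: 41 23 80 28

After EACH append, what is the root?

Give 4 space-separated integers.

Answer: 41 297 800 748

Derivation:
After append 41 (leaves=[41]):
  L0: [41]
  root=41
After append 23 (leaves=[41, 23]):
  L0: [41, 23]
  L1: h(41,23)=(41*31+23)%997=297 -> [297]
  root=297
After append 80 (leaves=[41, 23, 80]):
  L0: [41, 23, 80]
  L1: h(41,23)=(41*31+23)%997=297 h(80,80)=(80*31+80)%997=566 -> [297, 566]
  L2: h(297,566)=(297*31+566)%997=800 -> [800]
  root=800
After append 28 (leaves=[41, 23, 80, 28]):
  L0: [41, 23, 80, 28]
  L1: h(41,23)=(41*31+23)%997=297 h(80,28)=(80*31+28)%997=514 -> [297, 514]
  L2: h(297,514)=(297*31+514)%997=748 -> [748]
  root=748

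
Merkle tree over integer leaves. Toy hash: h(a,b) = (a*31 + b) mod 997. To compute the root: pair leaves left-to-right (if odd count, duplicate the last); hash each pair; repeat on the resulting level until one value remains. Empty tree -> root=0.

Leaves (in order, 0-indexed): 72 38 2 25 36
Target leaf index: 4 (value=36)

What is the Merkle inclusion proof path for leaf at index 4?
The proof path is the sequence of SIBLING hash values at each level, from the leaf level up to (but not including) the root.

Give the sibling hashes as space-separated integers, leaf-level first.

Answer: 36 155 667

Derivation:
L0 (leaves): [72, 38, 2, 25, 36], target index=4
L1: h(72,38)=(72*31+38)%997=276 [pair 0] h(2,25)=(2*31+25)%997=87 [pair 1] h(36,36)=(36*31+36)%997=155 [pair 2] -> [276, 87, 155]
  Sibling for proof at L0: 36
L2: h(276,87)=(276*31+87)%997=667 [pair 0] h(155,155)=(155*31+155)%997=972 [pair 1] -> [667, 972]
  Sibling for proof at L1: 155
L3: h(667,972)=(667*31+972)%997=712 [pair 0] -> [712]
  Sibling for proof at L2: 667
Root: 712
Proof path (sibling hashes from leaf to root): [36, 155, 667]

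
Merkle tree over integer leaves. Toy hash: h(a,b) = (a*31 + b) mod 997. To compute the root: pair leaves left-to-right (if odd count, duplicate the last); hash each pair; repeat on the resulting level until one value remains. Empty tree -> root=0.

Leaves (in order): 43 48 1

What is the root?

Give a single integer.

Answer: 969

Derivation:
L0: [43, 48, 1]
L1: h(43,48)=(43*31+48)%997=384 h(1,1)=(1*31+1)%997=32 -> [384, 32]
L2: h(384,32)=(384*31+32)%997=969 -> [969]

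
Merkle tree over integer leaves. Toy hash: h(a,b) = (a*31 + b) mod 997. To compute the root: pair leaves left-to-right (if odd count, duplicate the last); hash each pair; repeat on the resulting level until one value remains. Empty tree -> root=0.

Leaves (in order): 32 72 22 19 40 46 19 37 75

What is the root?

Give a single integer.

L0: [32, 72, 22, 19, 40, 46, 19, 37, 75]
L1: h(32,72)=(32*31+72)%997=67 h(22,19)=(22*31+19)%997=701 h(40,46)=(40*31+46)%997=289 h(19,37)=(19*31+37)%997=626 h(75,75)=(75*31+75)%997=406 -> [67, 701, 289, 626, 406]
L2: h(67,701)=(67*31+701)%997=784 h(289,626)=(289*31+626)%997=612 h(406,406)=(406*31+406)%997=31 -> [784, 612, 31]
L3: h(784,612)=(784*31+612)%997=988 h(31,31)=(31*31+31)%997=992 -> [988, 992]
L4: h(988,992)=(988*31+992)%997=713 -> [713]

Answer: 713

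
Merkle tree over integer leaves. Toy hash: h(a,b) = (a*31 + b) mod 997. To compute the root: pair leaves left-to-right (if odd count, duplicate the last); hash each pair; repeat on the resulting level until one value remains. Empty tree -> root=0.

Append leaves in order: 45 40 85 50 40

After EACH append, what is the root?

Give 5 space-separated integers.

After append 45 (leaves=[45]):
  L0: [45]
  root=45
After append 40 (leaves=[45, 40]):
  L0: [45, 40]
  L1: h(45,40)=(45*31+40)%997=438 -> [438]
  root=438
After append 85 (leaves=[45, 40, 85]):
  L0: [45, 40, 85]
  L1: h(45,40)=(45*31+40)%997=438 h(85,85)=(85*31+85)%997=726 -> [438, 726]
  L2: h(438,726)=(438*31+726)%997=346 -> [346]
  root=346
After append 50 (leaves=[45, 40, 85, 50]):
  L0: [45, 40, 85, 50]
  L1: h(45,40)=(45*31+40)%997=438 h(85,50)=(85*31+50)%997=691 -> [438, 691]
  L2: h(438,691)=(438*31+691)%997=311 -> [311]
  root=311
After append 40 (leaves=[45, 40, 85, 50, 40]):
  L0: [45, 40, 85, 50, 40]
  L1: h(45,40)=(45*31+40)%997=438 h(85,50)=(85*31+50)%997=691 h(40,40)=(40*31+40)%997=283 -> [438, 691, 283]
  L2: h(438,691)=(438*31+691)%997=311 h(283,283)=(283*31+283)%997=83 -> [311, 83]
  L3: h(311,83)=(311*31+83)%997=751 -> [751]
  root=751

Answer: 45 438 346 311 751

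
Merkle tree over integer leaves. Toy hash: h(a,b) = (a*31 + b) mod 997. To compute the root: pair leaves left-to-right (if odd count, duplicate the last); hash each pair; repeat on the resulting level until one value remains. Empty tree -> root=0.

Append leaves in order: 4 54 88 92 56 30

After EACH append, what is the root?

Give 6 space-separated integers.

After append 4 (leaves=[4]):
  L0: [4]
  root=4
After append 54 (leaves=[4, 54]):
  L0: [4, 54]
  L1: h(4,54)=(4*31+54)%997=178 -> [178]
  root=178
After append 88 (leaves=[4, 54, 88]):
  L0: [4, 54, 88]
  L1: h(4,54)=(4*31+54)%997=178 h(88,88)=(88*31+88)%997=822 -> [178, 822]
  L2: h(178,822)=(178*31+822)%997=358 -> [358]
  root=358
After append 92 (leaves=[4, 54, 88, 92]):
  L0: [4, 54, 88, 92]
  L1: h(4,54)=(4*31+54)%997=178 h(88,92)=(88*31+92)%997=826 -> [178, 826]
  L2: h(178,826)=(178*31+826)%997=362 -> [362]
  root=362
After append 56 (leaves=[4, 54, 88, 92, 56]):
  L0: [4, 54, 88, 92, 56]
  L1: h(4,54)=(4*31+54)%997=178 h(88,92)=(88*31+92)%997=826 h(56,56)=(56*31+56)%997=795 -> [178, 826, 795]
  L2: h(178,826)=(178*31+826)%997=362 h(795,795)=(795*31+795)%997=515 -> [362, 515]
  L3: h(362,515)=(362*31+515)%997=770 -> [770]
  root=770
After append 30 (leaves=[4, 54, 88, 92, 56, 30]):
  L0: [4, 54, 88, 92, 56, 30]
  L1: h(4,54)=(4*31+54)%997=178 h(88,92)=(88*31+92)%997=826 h(56,30)=(56*31+30)%997=769 -> [178, 826, 769]
  L2: h(178,826)=(178*31+826)%997=362 h(769,769)=(769*31+769)%997=680 -> [362, 680]
  L3: h(362,680)=(362*31+680)%997=935 -> [935]
  root=935

Answer: 4 178 358 362 770 935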